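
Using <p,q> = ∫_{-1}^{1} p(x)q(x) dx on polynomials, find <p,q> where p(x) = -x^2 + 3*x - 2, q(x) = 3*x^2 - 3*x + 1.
<p,q> = -238/15

Expand the product: p(x)·q(x) = -3*x^4 + 12*x^3 - 16*x^2 + 9*x - 2.
∫_{-1}^{1} of each monomial x^k gives [2/(k+1) if k even, 0 if k odd]. Integrating term-by-term (or equivalently evaluating the antiderivative F(x) = -3*x^5/5 + 3*x^4 - 16*x^3/3 + 9*x^2/2 - 2*x at the endpoints):
  F(1) − F(−1) = -13/30 − (463/30) = -238/15.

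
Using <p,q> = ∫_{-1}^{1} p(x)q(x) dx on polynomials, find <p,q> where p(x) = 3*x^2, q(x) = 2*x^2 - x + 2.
<p,q> = 32/5

Expand the product: p(x)·q(x) = 6*x^4 - 3*x^3 + 6*x^2.
∫_{-1}^{1} of each monomial x^k gives [2/(k+1) if k even, 0 if k odd]. Integrating term-by-term (or equivalently evaluating the antiderivative F(x) = 6*x^5/5 - 3*x^4/4 + 2*x^3 at the endpoints):
  F(1) − F(−1) = 49/20 − (-79/20) = 32/5.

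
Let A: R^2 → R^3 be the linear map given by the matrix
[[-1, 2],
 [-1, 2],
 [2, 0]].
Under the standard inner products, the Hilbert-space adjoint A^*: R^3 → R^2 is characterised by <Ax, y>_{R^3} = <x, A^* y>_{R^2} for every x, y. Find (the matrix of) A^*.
A^* = A^T =
[[-1, -1, 2],
 [2, 2, 0]]

For real matrices with standard dot products, the defining identity <Ax, y> = <x, A^* y> gives (Ax)^T y = x^T (A^*) y, i.e. x^T A^T y = x^T (A^*) y. Since this holds for all x, y, we must have A^* = A^T. Therefore
A^* =
[[-1, -1, 2],
 [2, 2, 0]].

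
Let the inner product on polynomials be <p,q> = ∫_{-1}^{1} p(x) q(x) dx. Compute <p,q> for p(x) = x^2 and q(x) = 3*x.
<p,q> = 0

Expand the product: p(x)·q(x) = 3*x^3.
∫_{-1}^{1} of each monomial x^k gives [2/(k+1) if k even, 0 if k odd]. Integrating term-by-term (or equivalently evaluating the antiderivative F(x) = 3*x^4/4 at the endpoints):
  F(1) − F(−1) = 3/4 − (3/4) = 0.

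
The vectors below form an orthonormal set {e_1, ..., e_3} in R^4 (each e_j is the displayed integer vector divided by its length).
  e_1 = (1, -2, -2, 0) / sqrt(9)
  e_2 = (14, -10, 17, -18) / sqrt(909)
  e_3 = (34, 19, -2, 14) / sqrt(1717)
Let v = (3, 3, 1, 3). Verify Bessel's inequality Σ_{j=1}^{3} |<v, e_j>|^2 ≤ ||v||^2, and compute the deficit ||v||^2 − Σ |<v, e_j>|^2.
Σ |<v, e_j>|^2 = 451/17; ||v||^2 = 28; deficit = 25/17

Write each e_j = u_j / sqrt(<u_j, u_j>) where u_j is the displayed integer vector. Then <v, e_j> = <v, u_j> / sqrt(<u_j, u_j>), so |<v, e_j>|^2 = <v, u_j>^2 / <u_j, u_j>.
Coefficients: <v, e_1> = -5/sqrt(9), <v, e_2> = -25/sqrt(909), <v, e_3> = 199/sqrt(1717).
Square and sum: Σ |<v, e_j>|^2 = 451/17.
Compute ||v||^2 = v·v = 28.
Deficit = 28 − 451/17 = 25/17 ≥ 0, confirming Bessel's inequality. (The deficit equals ||v − Σ <v,e_j> e_j||^2, the squared distance from v to span{e_j}.)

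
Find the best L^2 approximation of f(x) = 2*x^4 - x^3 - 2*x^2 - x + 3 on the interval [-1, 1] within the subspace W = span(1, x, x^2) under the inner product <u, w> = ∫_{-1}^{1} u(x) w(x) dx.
g(x) = -2*x^2/7 - 8*x/5 + 99/35

The best approximation g ∈ W is the orthogonal projection of f onto W. Writing g = a_0 + a_1 x + a_2 x^2, the coefficients solve the normal equations G · a = b where
  G_{ij} = <φ_i, φ_j> and b_i = <f, φ_i>, with φ_0 = 1, φ_1 = x, φ_2 = x^2.
G =
  [2, 0, 2/3]
  [0, 2/3, 0]
  [2/3, 0, 2/5],
b = (82/15, -16/15, 62/35).
Solving gives a_0 = 99/35, a_1 = -8/5, a_2 = -2/7, so
  g(x) = -2*x^2/7 - 8*x/5 + 99/35.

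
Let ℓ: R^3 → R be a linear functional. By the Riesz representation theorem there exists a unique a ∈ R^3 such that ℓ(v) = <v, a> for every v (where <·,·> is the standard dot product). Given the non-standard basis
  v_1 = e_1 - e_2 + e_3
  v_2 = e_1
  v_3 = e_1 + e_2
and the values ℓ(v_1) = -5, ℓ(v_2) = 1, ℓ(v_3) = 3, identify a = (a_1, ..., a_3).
a = (1, 2, -4)

Write a = (a_1, ..., a_3) in the standard basis. For each basis vector v_i, ℓ(v_i) = <v_i, a> is a linear equation in the a_j's. Collect the n equations into a matrix system V a = ℓ, where row i of V is v_i (expressed in the standard basis). Since V is invertible (lower-triangular with 1s on the diagonal, up to permutation), solve by back-substitution:
  V =
[[1, -1, 1],
 [1, 0, 0],
 [1, 1, 0]]
  V a = (-5, 1, 3)
Solving gives a = (1, 2, -4).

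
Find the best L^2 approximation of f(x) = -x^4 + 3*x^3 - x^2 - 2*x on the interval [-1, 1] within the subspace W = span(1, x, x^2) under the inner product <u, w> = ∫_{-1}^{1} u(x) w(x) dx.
g(x) = -13*x^2/7 - x/5 + 3/35

The best approximation g ∈ W is the orthogonal projection of f onto W. Writing g = a_0 + a_1 x + a_2 x^2, the coefficients solve the normal equations G · a = b where
  G_{ij} = <φ_i, φ_j> and b_i = <f, φ_i>, with φ_0 = 1, φ_1 = x, φ_2 = x^2.
G =
  [2, 0, 2/3]
  [0, 2/3, 0]
  [2/3, 0, 2/5],
b = (-16/15, -2/15, -24/35).
Solving gives a_0 = 3/35, a_1 = -1/5, a_2 = -13/7, so
  g(x) = -13*x^2/7 - x/5 + 3/35.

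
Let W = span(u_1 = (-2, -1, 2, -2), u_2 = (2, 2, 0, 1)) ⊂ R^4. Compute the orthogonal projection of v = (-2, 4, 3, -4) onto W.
proj_W(v) = (-28/53, 98/53, 252/53, -140/53)

Set up U = [u_1 | ... | u_2] ∈ R^(4×2). The projector onto W = col(U) is P = U (U^T U)^(-1) U^T.
Compute U^T U =
  [13, -8]
  [-8, 9],
and U^T v = (14, 0).
Solve U^T U · c = U^T v for the coefficients: c = (126/53, 112/53). The projection is proj_W(v) = U c.
Check: (v - proj_W(v)) · u_1 = 0  (should be 0).
Check: (v - proj_W(v)) · u_2 = 0  (should be 0).
Result: proj_W(v) = (-28/53, 98/53, 252/53, -140/53).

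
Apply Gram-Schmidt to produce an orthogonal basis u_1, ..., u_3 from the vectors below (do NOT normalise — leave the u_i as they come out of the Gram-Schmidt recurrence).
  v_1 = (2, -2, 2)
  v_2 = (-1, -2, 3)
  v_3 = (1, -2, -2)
Orthogonal basis:
  u_1 = (2, -2, 2)
  u_2 = (-7/3, -2/3, 5/3)
  u_3 = (-1/2, -2, -3/2)

Apply the Gram-Schmidt recurrence
  u_1 = v_1
  u_i = v_i − Σ_{j<i} ((v_i · u_j) / (u_j · u_j)) · u_j.

Step by step this gives:
  u_1 = (2, -2, 2)
  u_2 = (-7/3, -2/3, 5/3)
  u_3 = (-1/2, -2, -3/2)

Orthogonality check:
  u_2 · u_1 = 0 (should be 0)
  u_3 · u_1 = 0 (should be 0)
  u_3 · u_2 = 0 (should be 0)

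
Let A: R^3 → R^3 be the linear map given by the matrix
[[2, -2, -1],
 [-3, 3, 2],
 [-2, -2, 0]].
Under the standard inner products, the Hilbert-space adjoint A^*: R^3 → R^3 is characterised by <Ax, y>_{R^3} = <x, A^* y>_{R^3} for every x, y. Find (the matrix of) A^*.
A^* = A^T =
[[2, -3, -2],
 [-2, 3, -2],
 [-1, 2, 0]]

For real matrices with standard dot products, the defining identity <Ax, y> = <x, A^* y> gives (Ax)^T y = x^T (A^*) y, i.e. x^T A^T y = x^T (A^*) y. Since this holds for all x, y, we must have A^* = A^T. Therefore
A^* =
[[2, -3, -2],
 [-2, 3, -2],
 [-1, 2, 0]].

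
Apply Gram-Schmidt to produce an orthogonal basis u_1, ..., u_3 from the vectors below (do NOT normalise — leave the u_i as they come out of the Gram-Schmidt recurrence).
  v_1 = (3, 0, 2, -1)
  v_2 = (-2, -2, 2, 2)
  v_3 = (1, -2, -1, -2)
Orthogonal basis:
  u_1 = (3, 0, 2, -1)
  u_2 = (-8/7, -2, 18/7, 12/7)
  u_3 = (3/26, -63/26, -23/26, -37/26)

Apply the Gram-Schmidt recurrence
  u_1 = v_1
  u_i = v_i − Σ_{j<i} ((v_i · u_j) / (u_j · u_j)) · u_j.

Step by step this gives:
  u_1 = (3, 0, 2, -1)
  u_2 = (-8/7, -2, 18/7, 12/7)
  u_3 = (3/26, -63/26, -23/26, -37/26)

Orthogonality check:
  u_2 · u_1 = 0 (should be 0)
  u_3 · u_1 = 0 (should be 0)
  u_3 · u_2 = 0 (should be 0)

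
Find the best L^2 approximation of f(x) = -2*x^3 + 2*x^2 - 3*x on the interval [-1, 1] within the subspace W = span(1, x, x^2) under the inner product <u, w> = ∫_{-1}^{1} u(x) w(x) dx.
g(x) = 2*x^2 - 21*x/5

The best approximation g ∈ W is the orthogonal projection of f onto W. Writing g = a_0 + a_1 x + a_2 x^2, the coefficients solve the normal equations G · a = b where
  G_{ij} = <φ_i, φ_j> and b_i = <f, φ_i>, with φ_0 = 1, φ_1 = x, φ_2 = x^2.
G =
  [2, 0, 2/3]
  [0, 2/3, 0]
  [2/3, 0, 2/5],
b = (4/3, -14/5, 4/5).
Solving gives a_0 = 0, a_1 = -21/5, a_2 = 2, so
  g(x) = 2*x^2 - 21*x/5.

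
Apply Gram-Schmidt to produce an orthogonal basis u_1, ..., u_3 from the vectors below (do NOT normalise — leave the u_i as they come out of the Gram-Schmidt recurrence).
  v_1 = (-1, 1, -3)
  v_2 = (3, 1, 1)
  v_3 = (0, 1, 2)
Orthogonal basis:
  u_1 = (-1, 1, -3)
  u_2 = (28/11, 16/11, -4/11)
  u_3 = (-2/3, 4/3, 2/3)

Apply the Gram-Schmidt recurrence
  u_1 = v_1
  u_i = v_i − Σ_{j<i} ((v_i · u_j) / (u_j · u_j)) · u_j.

Step by step this gives:
  u_1 = (-1, 1, -3)
  u_2 = (28/11, 16/11, -4/11)
  u_3 = (-2/3, 4/3, 2/3)

Orthogonality check:
  u_2 · u_1 = 0 (should be 0)
  u_3 · u_1 = 0 (should be 0)
  u_3 · u_2 = 0 (should be 0)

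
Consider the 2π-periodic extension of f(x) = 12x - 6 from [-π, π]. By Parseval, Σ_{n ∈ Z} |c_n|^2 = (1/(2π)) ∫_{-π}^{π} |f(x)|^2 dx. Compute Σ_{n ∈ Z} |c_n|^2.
Σ |c_n|^2 = 48π^2 + 36

Expand and integrate term by term over [-π, π]:
  ∫ (12x)^2 dx = 144·(2π^3/3); ∫ 2·12·(-6)·x dx = 0 (odd integrand); ∫ (-6)^2 dx = 36·2π.
So (1/(2π)) ∫_{-π}^{π} (12x - 6)^2 dx = 144π^2/3 + 36 = 48π^2 + 36.
Parseval ⇒ Σ |c_n|^2 = 48π^2 + 36.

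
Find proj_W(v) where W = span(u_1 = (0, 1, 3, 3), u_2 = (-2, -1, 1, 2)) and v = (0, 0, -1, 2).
proj_W(v) = (-11/21, -3/14, 17/42, 2/3)

Set up U = [u_1 | ... | u_2] ∈ R^(4×2). The projector onto W = col(U) is P = U (U^T U)^(-1) U^T.
Compute U^T U =
  [19, 8]
  [8, 10],
and U^T v = (3, 3).
Solve U^T U · c = U^T v for the coefficients: c = (1/21, 11/42). The projection is proj_W(v) = U c.
Check: (v - proj_W(v)) · u_1 = 0  (should be 0).
Check: (v - proj_W(v)) · u_2 = 0  (should be 0).
Result: proj_W(v) = (-11/21, -3/14, 17/42, 2/3).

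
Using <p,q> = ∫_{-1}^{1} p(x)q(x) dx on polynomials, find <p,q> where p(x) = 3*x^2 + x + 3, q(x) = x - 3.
<p,q> = -70/3

Expand the product: p(x)·q(x) = 3*x^3 - 8*x^2 - 9.
∫_{-1}^{1} of each monomial x^k gives [2/(k+1) if k even, 0 if k odd]. Integrating term-by-term (or equivalently evaluating the antiderivative F(x) = 3*x^4/4 - 8*x^3/3 - 9*x at the endpoints):
  F(1) − F(−1) = -131/12 − (149/12) = -70/3.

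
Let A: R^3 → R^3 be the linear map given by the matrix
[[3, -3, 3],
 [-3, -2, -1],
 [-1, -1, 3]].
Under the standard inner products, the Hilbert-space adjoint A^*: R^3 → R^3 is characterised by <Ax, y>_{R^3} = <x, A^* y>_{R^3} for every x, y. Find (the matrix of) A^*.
A^* = A^T =
[[3, -3, -1],
 [-3, -2, -1],
 [3, -1, 3]]

For real matrices with standard dot products, the defining identity <Ax, y> = <x, A^* y> gives (Ax)^T y = x^T (A^*) y, i.e. x^T A^T y = x^T (A^*) y. Since this holds for all x, y, we must have A^* = A^T. Therefore
A^* =
[[3, -3, -1],
 [-3, -2, -1],
 [3, -1, 3]].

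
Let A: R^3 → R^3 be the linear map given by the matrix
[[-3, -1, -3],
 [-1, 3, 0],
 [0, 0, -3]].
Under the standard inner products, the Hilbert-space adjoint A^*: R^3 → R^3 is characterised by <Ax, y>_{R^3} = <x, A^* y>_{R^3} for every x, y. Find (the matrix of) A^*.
A^* = A^T =
[[-3, -1, 0],
 [-1, 3, 0],
 [-3, 0, -3]]

For real matrices with standard dot products, the defining identity <Ax, y> = <x, A^* y> gives (Ax)^T y = x^T (A^*) y, i.e. x^T A^T y = x^T (A^*) y. Since this holds for all x, y, we must have A^* = A^T. Therefore
A^* =
[[-3, -1, 0],
 [-1, 3, 0],
 [-3, 0, -3]].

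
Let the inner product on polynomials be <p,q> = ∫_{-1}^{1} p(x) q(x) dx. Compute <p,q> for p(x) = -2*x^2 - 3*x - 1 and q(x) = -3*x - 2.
<p,q> = 38/3

Expand the product: p(x)·q(x) = 6*x^3 + 13*x^2 + 9*x + 2.
∫_{-1}^{1} of each monomial x^k gives [2/(k+1) if k even, 0 if k odd]. Integrating term-by-term (or equivalently evaluating the antiderivative F(x) = 3*x^4/2 + 13*x^3/3 + 9*x^2/2 + 2*x at the endpoints):
  F(1) − F(−1) = 37/3 − (-1/3) = 38/3.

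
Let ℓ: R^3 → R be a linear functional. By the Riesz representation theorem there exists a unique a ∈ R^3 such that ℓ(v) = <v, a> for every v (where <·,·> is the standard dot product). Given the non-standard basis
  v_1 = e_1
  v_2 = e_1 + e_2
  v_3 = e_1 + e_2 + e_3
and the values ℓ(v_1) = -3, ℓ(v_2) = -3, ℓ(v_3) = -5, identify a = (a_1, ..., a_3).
a = (-3, 0, -2)

Write a = (a_1, ..., a_3) in the standard basis. For each basis vector v_i, ℓ(v_i) = <v_i, a> is a linear equation in the a_j's. Collect the n equations into a matrix system V a = ℓ, where row i of V is v_i (expressed in the standard basis). Since V is invertible (lower-triangular with 1s on the diagonal, up to permutation), solve by back-substitution:
  V =
[[1, 0, 0],
 [1, 1, 0],
 [1, 1, 1]]
  V a = (-3, -3, -5)
Solving gives a = (-3, 0, -2).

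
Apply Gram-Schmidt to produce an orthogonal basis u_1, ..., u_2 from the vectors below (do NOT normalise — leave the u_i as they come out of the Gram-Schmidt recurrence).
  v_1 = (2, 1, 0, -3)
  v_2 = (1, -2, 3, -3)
Orthogonal basis:
  u_1 = (2, 1, 0, -3)
  u_2 = (-2/7, -37/14, 3, -15/14)

Apply the Gram-Schmidt recurrence
  u_1 = v_1
  u_i = v_i − Σ_{j<i} ((v_i · u_j) / (u_j · u_j)) · u_j.

Step by step this gives:
  u_1 = (2, 1, 0, -3)
  u_2 = (-2/7, -37/14, 3, -15/14)

Orthogonality check:
  u_2 · u_1 = 0 (should be 0)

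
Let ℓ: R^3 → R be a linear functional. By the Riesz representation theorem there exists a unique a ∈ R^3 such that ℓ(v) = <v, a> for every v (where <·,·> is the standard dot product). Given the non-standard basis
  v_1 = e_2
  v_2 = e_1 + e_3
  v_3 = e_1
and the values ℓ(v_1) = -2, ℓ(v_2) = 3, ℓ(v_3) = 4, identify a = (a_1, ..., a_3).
a = (4, -2, -1)

Write a = (a_1, ..., a_3) in the standard basis. For each basis vector v_i, ℓ(v_i) = <v_i, a> is a linear equation in the a_j's. Collect the n equations into a matrix system V a = ℓ, where row i of V is v_i (expressed in the standard basis). Since V is invertible (lower-triangular with 1s on the diagonal, up to permutation), solve by back-substitution:
  V =
[[0, 1, 0],
 [1, 0, 1],
 [1, 0, 0]]
  V a = (-2, 3, 4)
Solving gives a = (4, -2, -1).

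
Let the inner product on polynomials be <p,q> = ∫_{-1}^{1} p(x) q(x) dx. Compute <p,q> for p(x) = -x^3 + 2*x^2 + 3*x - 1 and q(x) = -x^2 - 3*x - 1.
<p,q> = -64/15

Expand the product: p(x)·q(x) = x^5 + x^4 - 8*x^3 - 10*x^2 + 1.
∫_{-1}^{1} of each monomial x^k gives [2/(k+1) if k even, 0 if k odd]. Integrating term-by-term (or equivalently evaluating the antiderivative F(x) = x^6/6 + x^5/5 - 2*x^4 - 10*x^3/3 + x at the endpoints):
  F(1) − F(−1) = -119/30 − (3/10) = -64/15.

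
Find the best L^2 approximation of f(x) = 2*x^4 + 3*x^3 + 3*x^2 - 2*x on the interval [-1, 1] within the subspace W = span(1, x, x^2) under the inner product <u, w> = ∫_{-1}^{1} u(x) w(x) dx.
g(x) = 33*x^2/7 - x/5 - 6/35

The best approximation g ∈ W is the orthogonal projection of f onto W. Writing g = a_0 + a_1 x + a_2 x^2, the coefficients solve the normal equations G · a = b where
  G_{ij} = <φ_i, φ_j> and b_i = <f, φ_i>, with φ_0 = 1, φ_1 = x, φ_2 = x^2.
G =
  [2, 0, 2/3]
  [0, 2/3, 0]
  [2/3, 0, 2/5],
b = (14/5, -2/15, 62/35).
Solving gives a_0 = -6/35, a_1 = -1/5, a_2 = 33/7, so
  g(x) = 33*x^2/7 - x/5 - 6/35.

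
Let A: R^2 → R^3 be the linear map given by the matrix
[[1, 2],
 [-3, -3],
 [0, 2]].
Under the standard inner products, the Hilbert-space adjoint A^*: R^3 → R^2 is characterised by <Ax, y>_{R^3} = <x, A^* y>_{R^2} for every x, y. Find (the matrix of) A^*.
A^* = A^T =
[[1, -3, 0],
 [2, -3, 2]]

For real matrices with standard dot products, the defining identity <Ax, y> = <x, A^* y> gives (Ax)^T y = x^T (A^*) y, i.e. x^T A^T y = x^T (A^*) y. Since this holds for all x, y, we must have A^* = A^T. Therefore
A^* =
[[1, -3, 0],
 [2, -3, 2]].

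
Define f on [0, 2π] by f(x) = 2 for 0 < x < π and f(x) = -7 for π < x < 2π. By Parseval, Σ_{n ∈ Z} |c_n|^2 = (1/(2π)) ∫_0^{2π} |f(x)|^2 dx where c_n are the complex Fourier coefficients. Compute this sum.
Σ |c_n|^2 = 53/2

Parseval equates the L^2 energy of f (normalised by 1/(2π)) with the ℓ^2 sum of its Fourier coefficients: (1/(2π)) ∫_0^{2π} |f|^2 = Σ |c_n|^2.
Compute the left side: (1/(2π)) [∫_0^π 2^2 dx + ∫_π^{2π} (-7)^2 dx] = (1/(2π)) · (4π + 49π) = (4 + 49)/2 = 53/2.
So Σ_{n ∈ Z} |c_n|^2 = 53/2.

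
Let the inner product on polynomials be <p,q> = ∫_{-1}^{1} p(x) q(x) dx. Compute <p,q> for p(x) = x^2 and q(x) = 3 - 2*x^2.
<p,q> = 6/5

Expand the product: p(x)·q(x) = -2*x^4 + 3*x^2.
∫_{-1}^{1} of each monomial x^k gives [2/(k+1) if k even, 0 if k odd]. Integrating term-by-term (or equivalently evaluating the antiderivative F(x) = -2*x^5/5 + x^3 at the endpoints):
  F(1) − F(−1) = 3/5 − (-3/5) = 6/5.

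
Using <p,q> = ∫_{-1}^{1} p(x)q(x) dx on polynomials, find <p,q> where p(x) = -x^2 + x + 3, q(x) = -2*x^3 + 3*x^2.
<p,q> = 4

Expand the product: p(x)·q(x) = 2*x^5 - 5*x^4 - 3*x^3 + 9*x^2.
∫_{-1}^{1} of each monomial x^k gives [2/(k+1) if k even, 0 if k odd]. Integrating term-by-term (or equivalently evaluating the antiderivative F(x) = x^6/3 - x^5 - 3*x^4/4 + 3*x^3 at the endpoints):
  F(1) − F(−1) = 19/12 − (-29/12) = 4.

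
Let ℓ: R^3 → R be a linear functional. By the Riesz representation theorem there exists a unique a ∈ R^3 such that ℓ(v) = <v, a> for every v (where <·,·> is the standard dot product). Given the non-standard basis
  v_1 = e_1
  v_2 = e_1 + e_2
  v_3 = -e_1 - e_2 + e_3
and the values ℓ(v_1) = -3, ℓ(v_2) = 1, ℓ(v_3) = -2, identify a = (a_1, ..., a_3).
a = (-3, 4, -1)

Write a = (a_1, ..., a_3) in the standard basis. For each basis vector v_i, ℓ(v_i) = <v_i, a> is a linear equation in the a_j's. Collect the n equations into a matrix system V a = ℓ, where row i of V is v_i (expressed in the standard basis). Since V is invertible (lower-triangular with 1s on the diagonal, up to permutation), solve by back-substitution:
  V =
[[1, 0, 0],
 [1, 1, 0],
 [-1, -1, 1]]
  V a = (-3, 1, -2)
Solving gives a = (-3, 4, -1).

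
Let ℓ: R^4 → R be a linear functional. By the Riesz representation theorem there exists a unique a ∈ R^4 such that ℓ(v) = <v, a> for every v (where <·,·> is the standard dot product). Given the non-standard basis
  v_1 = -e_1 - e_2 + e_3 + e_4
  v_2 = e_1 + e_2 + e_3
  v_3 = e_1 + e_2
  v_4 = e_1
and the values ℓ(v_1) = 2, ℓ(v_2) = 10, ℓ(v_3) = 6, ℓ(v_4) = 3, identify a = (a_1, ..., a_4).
a = (3, 3, 4, 4)

Write a = (a_1, ..., a_4) in the standard basis. For each basis vector v_i, ℓ(v_i) = <v_i, a> is a linear equation in the a_j's. Collect the n equations into a matrix system V a = ℓ, where row i of V is v_i (expressed in the standard basis). Since V is invertible (lower-triangular with 1s on the diagonal, up to permutation), solve by back-substitution:
  V =
[[-1, -1, 1, 1],
 [1, 1, 1, 0],
 [1, 1, 0, 0],
 [1, 0, 0, 0]]
  V a = (2, 10, 6, 3)
Solving gives a = (3, 3, 4, 4).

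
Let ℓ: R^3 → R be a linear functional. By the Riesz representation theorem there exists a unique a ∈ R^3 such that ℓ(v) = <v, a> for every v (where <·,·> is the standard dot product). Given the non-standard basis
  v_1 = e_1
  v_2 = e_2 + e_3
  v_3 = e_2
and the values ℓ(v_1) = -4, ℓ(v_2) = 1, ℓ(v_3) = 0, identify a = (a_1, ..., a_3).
a = (-4, 0, 1)

Write a = (a_1, ..., a_3) in the standard basis. For each basis vector v_i, ℓ(v_i) = <v_i, a> is a linear equation in the a_j's. Collect the n equations into a matrix system V a = ℓ, where row i of V is v_i (expressed in the standard basis). Since V is invertible (lower-triangular with 1s on the diagonal, up to permutation), solve by back-substitution:
  V =
[[1, 0, 0],
 [0, 1, 1],
 [0, 1, 0]]
  V a = (-4, 1, 0)
Solving gives a = (-4, 0, 1).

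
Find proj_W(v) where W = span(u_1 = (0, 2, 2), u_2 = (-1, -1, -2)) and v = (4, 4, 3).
proj_W(v) = (7/3, 7/3, 14/3)

Set up U = [u_1 | ... | u_2] ∈ R^(3×2). The projector onto W = col(U) is P = U (U^T U)^(-1) U^T.
Compute U^T U =
  [8, -6]
  [-6, 6],
and U^T v = (14, -14).
Solve U^T U · c = U^T v for the coefficients: c = (0, -7/3). The projection is proj_W(v) = U c.
Check: (v - proj_W(v)) · u_1 = 0  (should be 0).
Check: (v - proj_W(v)) · u_2 = 0  (should be 0).
Result: proj_W(v) = (7/3, 7/3, 14/3).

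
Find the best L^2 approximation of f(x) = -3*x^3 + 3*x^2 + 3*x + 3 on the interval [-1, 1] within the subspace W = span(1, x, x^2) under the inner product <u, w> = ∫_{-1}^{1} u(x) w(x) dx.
g(x) = 3*x^2 + 6*x/5 + 3

The best approximation g ∈ W is the orthogonal projection of f onto W. Writing g = a_0 + a_1 x + a_2 x^2, the coefficients solve the normal equations G · a = b where
  G_{ij} = <φ_i, φ_j> and b_i = <f, φ_i>, with φ_0 = 1, φ_1 = x, φ_2 = x^2.
G =
  [2, 0, 2/3]
  [0, 2/3, 0]
  [2/3, 0, 2/5],
b = (8, 4/5, 16/5).
Solving gives a_0 = 3, a_1 = 6/5, a_2 = 3, so
  g(x) = 3*x^2 + 6*x/5 + 3.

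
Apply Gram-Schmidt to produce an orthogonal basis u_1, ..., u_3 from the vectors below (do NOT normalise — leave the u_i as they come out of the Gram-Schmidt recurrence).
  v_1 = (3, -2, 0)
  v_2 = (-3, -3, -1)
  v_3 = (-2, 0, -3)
Orthogonal basis:
  u_1 = (3, -2, 0)
  u_2 = (-30/13, -45/13, -1)
  u_3 = (41/119, 123/238, -615/238)

Apply the Gram-Schmidt recurrence
  u_1 = v_1
  u_i = v_i − Σ_{j<i} ((v_i · u_j) / (u_j · u_j)) · u_j.

Step by step this gives:
  u_1 = (3, -2, 0)
  u_2 = (-30/13, -45/13, -1)
  u_3 = (41/119, 123/238, -615/238)

Orthogonality check:
  u_2 · u_1 = 0 (should be 0)
  u_3 · u_1 = 0 (should be 0)
  u_3 · u_2 = 0 (should be 0)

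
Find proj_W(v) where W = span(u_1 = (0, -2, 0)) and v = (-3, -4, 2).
proj_W(v) = (0, -4, 0)

Set up U = [u_1 | ... | u_1] ∈ R^(3×1). The projector onto W = col(U) is P = U (U^T U)^(-1) U^T.
Compute U^T U =
  [4],
and U^T v = (8).
Solve U^T U · c = U^T v for the coefficients: c = (2). The projection is proj_W(v) = U c.
Check: (v - proj_W(v)) · u_1 = 0  (should be 0).
Result: proj_W(v) = (0, -4, 0).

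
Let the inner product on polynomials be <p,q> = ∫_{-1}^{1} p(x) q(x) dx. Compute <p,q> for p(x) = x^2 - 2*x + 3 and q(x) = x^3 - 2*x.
<p,q> = 28/15

Expand the product: p(x)·q(x) = x^5 - 2*x^4 + x^3 + 4*x^2 - 6*x.
∫_{-1}^{1} of each monomial x^k gives [2/(k+1) if k even, 0 if k odd]. Integrating term-by-term (or equivalently evaluating the antiderivative F(x) = x^6/6 - 2*x^5/5 + x^4/4 + 4*x^3/3 - 3*x^2 at the endpoints):
  F(1) − F(−1) = -33/20 − (-211/60) = 28/15.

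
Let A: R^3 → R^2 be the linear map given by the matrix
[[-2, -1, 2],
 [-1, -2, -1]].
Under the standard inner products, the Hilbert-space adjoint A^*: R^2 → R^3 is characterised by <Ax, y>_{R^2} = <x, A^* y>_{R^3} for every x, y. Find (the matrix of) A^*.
A^* = A^T =
[[-2, -1],
 [-1, -2],
 [2, -1]]

For real matrices with standard dot products, the defining identity <Ax, y> = <x, A^* y> gives (Ax)^T y = x^T (A^*) y, i.e. x^T A^T y = x^T (A^*) y. Since this holds for all x, y, we must have A^* = A^T. Therefore
A^* =
[[-2, -1],
 [-1, -2],
 [2, -1]].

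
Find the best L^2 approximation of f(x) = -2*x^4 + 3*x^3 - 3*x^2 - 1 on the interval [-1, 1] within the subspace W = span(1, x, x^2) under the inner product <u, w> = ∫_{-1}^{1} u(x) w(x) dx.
g(x) = -33*x^2/7 + 9*x/5 - 29/35

The best approximation g ∈ W is the orthogonal projection of f onto W. Writing g = a_0 + a_1 x + a_2 x^2, the coefficients solve the normal equations G · a = b where
  G_{ij} = <φ_i, φ_j> and b_i = <f, φ_i>, with φ_0 = 1, φ_1 = x, φ_2 = x^2.
G =
  [2, 0, 2/3]
  [0, 2/3, 0]
  [2/3, 0, 2/5],
b = (-24/5, 6/5, -256/105).
Solving gives a_0 = -29/35, a_1 = 9/5, a_2 = -33/7, so
  g(x) = -33*x^2/7 + 9*x/5 - 29/35.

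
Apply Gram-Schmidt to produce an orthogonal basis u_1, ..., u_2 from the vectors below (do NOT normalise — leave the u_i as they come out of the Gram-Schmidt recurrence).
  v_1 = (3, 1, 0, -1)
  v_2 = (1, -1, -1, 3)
Orthogonal basis:
  u_1 = (3, 1, 0, -1)
  u_2 = (14/11, -10/11, -1, 32/11)

Apply the Gram-Schmidt recurrence
  u_1 = v_1
  u_i = v_i − Σ_{j<i} ((v_i · u_j) / (u_j · u_j)) · u_j.

Step by step this gives:
  u_1 = (3, 1, 0, -1)
  u_2 = (14/11, -10/11, -1, 32/11)

Orthogonality check:
  u_2 · u_1 = 0 (should be 0)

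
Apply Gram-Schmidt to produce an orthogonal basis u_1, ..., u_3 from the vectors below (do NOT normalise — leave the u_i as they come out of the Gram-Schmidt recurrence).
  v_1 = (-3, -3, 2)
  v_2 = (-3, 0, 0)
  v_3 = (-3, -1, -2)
Orthogonal basis:
  u_1 = (-3, -3, 2)
  u_2 = (-39/22, 27/22, -9/11)
  u_3 = (0, -16/13, -24/13)

Apply the Gram-Schmidt recurrence
  u_1 = v_1
  u_i = v_i − Σ_{j<i} ((v_i · u_j) / (u_j · u_j)) · u_j.

Step by step this gives:
  u_1 = (-3, -3, 2)
  u_2 = (-39/22, 27/22, -9/11)
  u_3 = (0, -16/13, -24/13)

Orthogonality check:
  u_2 · u_1 = 0 (should be 0)
  u_3 · u_1 = 0 (should be 0)
  u_3 · u_2 = 0 (should be 0)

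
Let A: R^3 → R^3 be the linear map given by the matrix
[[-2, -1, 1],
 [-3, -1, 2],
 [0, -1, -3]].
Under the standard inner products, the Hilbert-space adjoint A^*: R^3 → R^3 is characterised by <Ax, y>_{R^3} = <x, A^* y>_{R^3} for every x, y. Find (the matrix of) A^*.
A^* = A^T =
[[-2, -3, 0],
 [-1, -1, -1],
 [1, 2, -3]]

For real matrices with standard dot products, the defining identity <Ax, y> = <x, A^* y> gives (Ax)^T y = x^T (A^*) y, i.e. x^T A^T y = x^T (A^*) y. Since this holds for all x, y, we must have A^* = A^T. Therefore
A^* =
[[-2, -3, 0],
 [-1, -1, -1],
 [1, 2, -3]].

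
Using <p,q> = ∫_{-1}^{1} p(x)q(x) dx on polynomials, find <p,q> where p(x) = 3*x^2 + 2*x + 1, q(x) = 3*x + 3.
<p,q> = 16

Expand the product: p(x)·q(x) = 9*x^3 + 15*x^2 + 9*x + 3.
∫_{-1}^{1} of each monomial x^k gives [2/(k+1) if k even, 0 if k odd]. Integrating term-by-term (or equivalently evaluating the antiderivative F(x) = 9*x^4/4 + 5*x^3 + 9*x^2/2 + 3*x at the endpoints):
  F(1) − F(−1) = 59/4 − (-5/4) = 16.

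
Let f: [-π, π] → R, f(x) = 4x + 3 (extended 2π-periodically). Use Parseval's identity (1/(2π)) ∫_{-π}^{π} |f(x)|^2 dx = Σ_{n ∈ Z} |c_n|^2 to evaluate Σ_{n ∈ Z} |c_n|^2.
Σ |c_n|^2 = 16π^2/3 + 9

Expand and integrate term by term over [-π, π]:
  ∫ (4x)^2 dx = 16·(2π^3/3); ∫ 2·4·(3)·x dx = 0 (odd integrand); ∫ 3^2 dx = 9·2π.
So (1/(2π)) ∫_{-π}^{π} (4x + 3)^2 dx = 16π^2/3 + 9 = 16π^2/3 + 9.
Parseval ⇒ Σ |c_n|^2 = 16π^2/3 + 9.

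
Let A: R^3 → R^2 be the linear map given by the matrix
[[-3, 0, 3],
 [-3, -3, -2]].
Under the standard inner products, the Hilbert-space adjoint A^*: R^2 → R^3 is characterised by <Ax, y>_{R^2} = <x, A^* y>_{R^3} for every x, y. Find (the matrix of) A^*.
A^* = A^T =
[[-3, -3],
 [0, -3],
 [3, -2]]

For real matrices with standard dot products, the defining identity <Ax, y> = <x, A^* y> gives (Ax)^T y = x^T (A^*) y, i.e. x^T A^T y = x^T (A^*) y. Since this holds for all x, y, we must have A^* = A^T. Therefore
A^* =
[[-3, -3],
 [0, -3],
 [3, -2]].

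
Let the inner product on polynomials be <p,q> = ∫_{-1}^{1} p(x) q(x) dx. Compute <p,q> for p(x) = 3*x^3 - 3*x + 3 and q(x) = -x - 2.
<p,q> = -56/5

Expand the product: p(x)·q(x) = -3*x^4 - 6*x^3 + 3*x^2 + 3*x - 6.
∫_{-1}^{1} of each monomial x^k gives [2/(k+1) if k even, 0 if k odd]. Integrating term-by-term (or equivalently evaluating the antiderivative F(x) = -3*x^5/5 - 3*x^4/2 + x^3 + 3*x^2/2 - 6*x at the endpoints):
  F(1) − F(−1) = -28/5 − (28/5) = -56/5.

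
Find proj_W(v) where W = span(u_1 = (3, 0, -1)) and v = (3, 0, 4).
proj_W(v) = (3/2, 0, -1/2)

Set up U = [u_1 | ... | u_1] ∈ R^(3×1). The projector onto W = col(U) is P = U (U^T U)^(-1) U^T.
Compute U^T U =
  [10],
and U^T v = (5).
Solve U^T U · c = U^T v for the coefficients: c = (1/2). The projection is proj_W(v) = U c.
Check: (v - proj_W(v)) · u_1 = 0  (should be 0).
Result: proj_W(v) = (3/2, 0, -1/2).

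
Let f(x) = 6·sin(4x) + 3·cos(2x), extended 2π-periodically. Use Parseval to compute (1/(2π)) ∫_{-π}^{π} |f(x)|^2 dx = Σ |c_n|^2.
Σ |c_n|^2 = 45/2

Expand |f|^2 and use orthogonality of {sin(nx), cos(mx)} on [-π, π]:
  ∫_{-π}^{π} sin(nx)^2 dx = π, ∫ cos(mx)^2 dx = π, and cross terms integrate to 0.
So ∫_{-π}^{π} f(x)^2 dx = 6^2 · π + 3^2 · π = (36 + 9)π.
Divide by 2π: (36 + 9)/2 = 45/2.
By Parseval, this equals Σ |c_n|^2.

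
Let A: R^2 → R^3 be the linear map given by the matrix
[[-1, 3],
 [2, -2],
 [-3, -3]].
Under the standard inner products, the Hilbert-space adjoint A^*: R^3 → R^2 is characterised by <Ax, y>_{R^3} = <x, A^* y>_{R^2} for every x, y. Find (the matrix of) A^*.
A^* = A^T =
[[-1, 2, -3],
 [3, -2, -3]]

For real matrices with standard dot products, the defining identity <Ax, y> = <x, A^* y> gives (Ax)^T y = x^T (A^*) y, i.e. x^T A^T y = x^T (A^*) y. Since this holds for all x, y, we must have A^* = A^T. Therefore
A^* =
[[-1, 2, -3],
 [3, -2, -3]].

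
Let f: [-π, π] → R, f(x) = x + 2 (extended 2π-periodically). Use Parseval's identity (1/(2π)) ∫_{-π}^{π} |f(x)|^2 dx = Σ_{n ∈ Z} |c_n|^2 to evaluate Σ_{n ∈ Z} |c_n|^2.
Σ |c_n|^2 = π^2/3 + 4

Expand and integrate term by term over [-π, π]:
  ∫ (x)^2 dx = 1·(2π^3/3); ∫ 2·1·(2)·x dx = 0 (odd integrand); ∫ 2^2 dx = 4·2π.
So (1/(2π)) ∫_{-π}^{π} (x + 2)^2 dx = 1π^2/3 + 4 = π^2/3 + 4.
Parseval ⇒ Σ |c_n|^2 = π^2/3 + 4.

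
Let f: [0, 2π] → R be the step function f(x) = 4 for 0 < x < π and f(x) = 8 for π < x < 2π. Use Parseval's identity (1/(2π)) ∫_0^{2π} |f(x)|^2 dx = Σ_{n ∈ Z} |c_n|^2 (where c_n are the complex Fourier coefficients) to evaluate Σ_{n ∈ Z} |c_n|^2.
Σ |c_n|^2 = 40

Parseval equates the L^2 energy of f (normalised by 1/(2π)) with the ℓ^2 sum of its Fourier coefficients: (1/(2π)) ∫_0^{2π} |f|^2 = Σ |c_n|^2.
Compute the left side: (1/(2π)) [∫_0^π 4^2 dx + ∫_π^{2π} 8^2 dx] = (1/(2π)) · (16π + 64π) = (16 + 64)/2 = 40.
So Σ_{n ∈ Z} |c_n|^2 = 40.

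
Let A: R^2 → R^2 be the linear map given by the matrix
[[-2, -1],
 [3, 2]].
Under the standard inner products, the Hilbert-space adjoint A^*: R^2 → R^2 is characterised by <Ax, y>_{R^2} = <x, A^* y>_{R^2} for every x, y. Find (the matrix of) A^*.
A^* = A^T =
[[-2, 3],
 [-1, 2]]

For real matrices with standard dot products, the defining identity <Ax, y> = <x, A^* y> gives (Ax)^T y = x^T (A^*) y, i.e. x^T A^T y = x^T (A^*) y. Since this holds for all x, y, we must have A^* = A^T. Therefore
A^* =
[[-2, 3],
 [-1, 2]].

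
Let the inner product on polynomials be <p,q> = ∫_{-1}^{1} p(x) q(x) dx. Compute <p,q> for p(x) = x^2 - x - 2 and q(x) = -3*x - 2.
<p,q> = 26/3

Expand the product: p(x)·q(x) = -3*x^3 + x^2 + 8*x + 4.
∫_{-1}^{1} of each monomial x^k gives [2/(k+1) if k even, 0 if k odd]. Integrating term-by-term (or equivalently evaluating the antiderivative F(x) = -3*x^4/4 + x^3/3 + 4*x^2 + 4*x at the endpoints):
  F(1) − F(−1) = 91/12 − (-13/12) = 26/3.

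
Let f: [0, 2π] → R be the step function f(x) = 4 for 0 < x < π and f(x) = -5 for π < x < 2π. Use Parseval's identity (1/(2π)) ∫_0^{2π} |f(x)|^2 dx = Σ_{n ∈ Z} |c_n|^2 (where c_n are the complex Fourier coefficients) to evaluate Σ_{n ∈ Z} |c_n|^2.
Σ |c_n|^2 = 41/2

Parseval equates the L^2 energy of f (normalised by 1/(2π)) with the ℓ^2 sum of its Fourier coefficients: (1/(2π)) ∫_0^{2π} |f|^2 = Σ |c_n|^2.
Compute the left side: (1/(2π)) [∫_0^π 4^2 dx + ∫_π^{2π} (-5)^2 dx] = (1/(2π)) · (16π + 25π) = (16 + 25)/2 = 41/2.
So Σ_{n ∈ Z} |c_n|^2 = 41/2.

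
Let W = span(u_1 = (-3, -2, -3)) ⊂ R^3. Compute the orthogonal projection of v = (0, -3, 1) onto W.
proj_W(v) = (-9/22, -3/11, -9/22)

Set up U = [u_1 | ... | u_1] ∈ R^(3×1). The projector onto W = col(U) is P = U (U^T U)^(-1) U^T.
Compute U^T U =
  [22],
and U^T v = (3).
Solve U^T U · c = U^T v for the coefficients: c = (3/22). The projection is proj_W(v) = U c.
Check: (v - proj_W(v)) · u_1 = 0  (should be 0).
Result: proj_W(v) = (-9/22, -3/11, -9/22).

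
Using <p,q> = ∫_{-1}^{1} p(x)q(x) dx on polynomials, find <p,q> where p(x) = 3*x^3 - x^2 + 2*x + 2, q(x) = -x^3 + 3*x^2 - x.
<p,q> = -146/105

Expand the product: p(x)·q(x) = -3*x^6 + 10*x^5 - 8*x^4 + 5*x^3 + 4*x^2 - 2*x.
∫_{-1}^{1} of each monomial x^k gives [2/(k+1) if k even, 0 if k odd]. Integrating term-by-term (or equivalently evaluating the antiderivative F(x) = -3*x^7/7 + 5*x^6/3 - 8*x^5/5 + 5*x^4/4 + 4*x^3/3 - x^2 at the endpoints):
  F(1) − F(−1) = 171/140 − (1097/420) = -146/105.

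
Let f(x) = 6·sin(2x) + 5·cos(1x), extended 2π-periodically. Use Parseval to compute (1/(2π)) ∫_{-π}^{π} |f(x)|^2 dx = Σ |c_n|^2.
Σ |c_n|^2 = 61/2

Expand |f|^2 and use orthogonality of {sin(nx), cos(mx)} on [-π, π]:
  ∫_{-π}^{π} sin(nx)^2 dx = π, ∫ cos(mx)^2 dx = π, and cross terms integrate to 0.
So ∫_{-π}^{π} f(x)^2 dx = 6^2 · π + 5^2 · π = (36 + 25)π.
Divide by 2π: (36 + 25)/2 = 61/2.
By Parseval, this equals Σ |c_n|^2.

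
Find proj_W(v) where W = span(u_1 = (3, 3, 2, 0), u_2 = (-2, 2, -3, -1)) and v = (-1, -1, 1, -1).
proj_W(v) = (-29/90, -97/90, 1/10, 17/90)

Set up U = [u_1 | ... | u_2] ∈ R^(4×2). The projector onto W = col(U) is P = U (U^T U)^(-1) U^T.
Compute U^T U =
  [22, -6]
  [-6, 18],
and U^T v = (-4, -2).
Solve U^T U · c = U^T v for the coefficients: c = (-7/30, -17/90). The projection is proj_W(v) = U c.
Check: (v - proj_W(v)) · u_1 = 0  (should be 0).
Check: (v - proj_W(v)) · u_2 = 0  (should be 0).
Result: proj_W(v) = (-29/90, -97/90, 1/10, 17/90).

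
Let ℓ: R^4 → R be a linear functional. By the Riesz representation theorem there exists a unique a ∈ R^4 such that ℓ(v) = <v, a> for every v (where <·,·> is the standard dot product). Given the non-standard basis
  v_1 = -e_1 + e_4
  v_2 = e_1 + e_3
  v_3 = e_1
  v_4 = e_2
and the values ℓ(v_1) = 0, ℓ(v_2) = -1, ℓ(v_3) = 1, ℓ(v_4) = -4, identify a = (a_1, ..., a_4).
a = (1, -4, -2, 1)

Write a = (a_1, ..., a_4) in the standard basis. For each basis vector v_i, ℓ(v_i) = <v_i, a> is a linear equation in the a_j's. Collect the n equations into a matrix system V a = ℓ, where row i of V is v_i (expressed in the standard basis). Since V is invertible (lower-triangular with 1s on the diagonal, up to permutation), solve by back-substitution:
  V =
[[-1, 0, 0, 1],
 [1, 0, 1, 0],
 [1, 0, 0, 0],
 [0, 1, 0, 0]]
  V a = (0, -1, 1, -4)
Solving gives a = (1, -4, -2, 1).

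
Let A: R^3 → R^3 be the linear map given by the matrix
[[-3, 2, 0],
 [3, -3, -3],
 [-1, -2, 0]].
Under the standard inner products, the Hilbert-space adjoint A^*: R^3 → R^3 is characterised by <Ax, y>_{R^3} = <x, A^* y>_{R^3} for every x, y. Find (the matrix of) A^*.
A^* = A^T =
[[-3, 3, -1],
 [2, -3, -2],
 [0, -3, 0]]

For real matrices with standard dot products, the defining identity <Ax, y> = <x, A^* y> gives (Ax)^T y = x^T (A^*) y, i.e. x^T A^T y = x^T (A^*) y. Since this holds for all x, y, we must have A^* = A^T. Therefore
A^* =
[[-3, 3, -1],
 [2, -3, -2],
 [0, -3, 0]].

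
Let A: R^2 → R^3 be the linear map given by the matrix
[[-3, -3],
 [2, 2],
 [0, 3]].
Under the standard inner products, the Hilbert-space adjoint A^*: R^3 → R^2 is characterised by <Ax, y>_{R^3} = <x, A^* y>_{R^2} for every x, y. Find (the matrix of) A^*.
A^* = A^T =
[[-3, 2, 0],
 [-3, 2, 3]]

For real matrices with standard dot products, the defining identity <Ax, y> = <x, A^* y> gives (Ax)^T y = x^T (A^*) y, i.e. x^T A^T y = x^T (A^*) y. Since this holds for all x, y, we must have A^* = A^T. Therefore
A^* =
[[-3, 2, 0],
 [-3, 2, 3]].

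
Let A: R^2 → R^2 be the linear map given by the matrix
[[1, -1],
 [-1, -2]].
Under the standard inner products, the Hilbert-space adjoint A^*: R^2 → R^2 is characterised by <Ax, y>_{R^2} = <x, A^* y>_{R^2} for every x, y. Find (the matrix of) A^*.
A^* = A^T =
[[1, -1],
 [-1, -2]]

For real matrices with standard dot products, the defining identity <Ax, y> = <x, A^* y> gives (Ax)^T y = x^T (A^*) y, i.e. x^T A^T y = x^T (A^*) y. Since this holds for all x, y, we must have A^* = A^T. Therefore
A^* =
[[1, -1],
 [-1, -2]].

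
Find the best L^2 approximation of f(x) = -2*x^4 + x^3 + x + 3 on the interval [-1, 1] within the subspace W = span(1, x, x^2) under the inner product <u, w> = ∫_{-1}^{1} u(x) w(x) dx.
g(x) = -12*x^2/7 + 8*x/5 + 111/35

The best approximation g ∈ W is the orthogonal projection of f onto W. Writing g = a_0 + a_1 x + a_2 x^2, the coefficients solve the normal equations G · a = b where
  G_{ij} = <φ_i, φ_j> and b_i = <f, φ_i>, with φ_0 = 1, φ_1 = x, φ_2 = x^2.
G =
  [2, 0, 2/3]
  [0, 2/3, 0]
  [2/3, 0, 2/5],
b = (26/5, 16/15, 10/7).
Solving gives a_0 = 111/35, a_1 = 8/5, a_2 = -12/7, so
  g(x) = -12*x^2/7 + 8*x/5 + 111/35.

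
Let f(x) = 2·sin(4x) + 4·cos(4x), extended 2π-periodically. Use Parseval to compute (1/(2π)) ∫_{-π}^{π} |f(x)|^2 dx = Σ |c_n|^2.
Σ |c_n|^2 = 10

Expand |f|^2 and use orthogonality of {sin(nx), cos(mx)} on [-π, π]:
  ∫_{-π}^{π} sin(nx)^2 dx = π, ∫ cos(mx)^2 dx = π, and cross terms integrate to 0.
So ∫_{-π}^{π} f(x)^2 dx = 2^2 · π + 4^2 · π = (4 + 16)π.
Divide by 2π: (4 + 16)/2 = 10.
By Parseval, this equals Σ |c_n|^2.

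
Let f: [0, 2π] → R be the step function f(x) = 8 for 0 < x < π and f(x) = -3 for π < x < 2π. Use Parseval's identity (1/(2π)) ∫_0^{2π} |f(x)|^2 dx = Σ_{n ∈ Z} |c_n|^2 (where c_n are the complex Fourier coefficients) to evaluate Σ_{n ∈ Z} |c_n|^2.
Σ |c_n|^2 = 73/2

Parseval equates the L^2 energy of f (normalised by 1/(2π)) with the ℓ^2 sum of its Fourier coefficients: (1/(2π)) ∫_0^{2π} |f|^2 = Σ |c_n|^2.
Compute the left side: (1/(2π)) [∫_0^π 8^2 dx + ∫_π^{2π} (-3)^2 dx] = (1/(2π)) · (64π + 9π) = (64 + 9)/2 = 73/2.
So Σ_{n ∈ Z} |c_n|^2 = 73/2.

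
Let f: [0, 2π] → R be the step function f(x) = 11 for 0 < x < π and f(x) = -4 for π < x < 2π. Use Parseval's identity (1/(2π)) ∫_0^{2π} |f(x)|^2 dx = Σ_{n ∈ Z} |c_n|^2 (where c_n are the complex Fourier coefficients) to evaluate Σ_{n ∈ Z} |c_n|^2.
Σ |c_n|^2 = 137/2

Parseval equates the L^2 energy of f (normalised by 1/(2π)) with the ℓ^2 sum of its Fourier coefficients: (1/(2π)) ∫_0^{2π} |f|^2 = Σ |c_n|^2.
Compute the left side: (1/(2π)) [∫_0^π 11^2 dx + ∫_π^{2π} (-4)^2 dx] = (1/(2π)) · (121π + 16π) = (121 + 16)/2 = 137/2.
So Σ_{n ∈ Z} |c_n|^2 = 137/2.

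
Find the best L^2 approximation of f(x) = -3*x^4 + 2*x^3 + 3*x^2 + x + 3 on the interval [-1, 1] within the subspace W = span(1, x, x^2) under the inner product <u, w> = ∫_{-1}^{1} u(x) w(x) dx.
g(x) = 3*x^2/7 + 11*x/5 + 114/35

The best approximation g ∈ W is the orthogonal projection of f onto W. Writing g = a_0 + a_1 x + a_2 x^2, the coefficients solve the normal equations G · a = b where
  G_{ij} = <φ_i, φ_j> and b_i = <f, φ_i>, with φ_0 = 1, φ_1 = x, φ_2 = x^2.
G =
  [2, 0, 2/3]
  [0, 2/3, 0]
  [2/3, 0, 2/5],
b = (34/5, 22/15, 82/35).
Solving gives a_0 = 114/35, a_1 = 11/5, a_2 = 3/7, so
  g(x) = 3*x^2/7 + 11*x/5 + 114/35.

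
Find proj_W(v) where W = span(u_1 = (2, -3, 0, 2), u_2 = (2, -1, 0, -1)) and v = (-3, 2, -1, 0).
proj_W(v) = (-216/77, 172/77, 0, 12/77)

Set up U = [u_1 | ... | u_2] ∈ R^(4×2). The projector onto W = col(U) is P = U (U^T U)^(-1) U^T.
Compute U^T U =
  [17, 5]
  [5, 6],
and U^T v = (-12, -8).
Solve U^T U · c = U^T v for the coefficients: c = (-32/77, -76/77). The projection is proj_W(v) = U c.
Check: (v - proj_W(v)) · u_1 = 0  (should be 0).
Check: (v - proj_W(v)) · u_2 = 0  (should be 0).
Result: proj_W(v) = (-216/77, 172/77, 0, 12/77).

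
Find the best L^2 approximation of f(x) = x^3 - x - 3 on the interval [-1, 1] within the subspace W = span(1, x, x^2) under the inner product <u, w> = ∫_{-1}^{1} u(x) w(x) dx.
g(x) = -2*x/5 - 3

The best approximation g ∈ W is the orthogonal projection of f onto W. Writing g = a_0 + a_1 x + a_2 x^2, the coefficients solve the normal equations G · a = b where
  G_{ij} = <φ_i, φ_j> and b_i = <f, φ_i>, with φ_0 = 1, φ_1 = x, φ_2 = x^2.
G =
  [2, 0, 2/3]
  [0, 2/3, 0]
  [2/3, 0, 2/5],
b = (-6, -4/15, -2).
Solving gives a_0 = -3, a_1 = -2/5, a_2 = 0, so
  g(x) = -2*x/5 - 3.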